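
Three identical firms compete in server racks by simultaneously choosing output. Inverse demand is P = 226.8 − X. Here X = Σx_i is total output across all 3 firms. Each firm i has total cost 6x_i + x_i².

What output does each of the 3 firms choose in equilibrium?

A representative firm's profit is π_i = x_i(226.8 − X) − 6x_i − x_i², with X = x_i + Σ_{j≠i} x_j.
First-order condition: 220.8 − 4x_i − Σ_{j≠i} x_j = 0.
With identical firms, set every x_j = x: then 220.8 − 4x − 2x = 0, i.e. x = 220.8/6 = 36.8.

36.8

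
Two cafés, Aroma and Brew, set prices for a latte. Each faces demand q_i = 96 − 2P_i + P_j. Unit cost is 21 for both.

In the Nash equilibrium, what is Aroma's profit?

Aroma's profit: π = (P_{Aroma} − 21)(96 − 2P_{Aroma} + P_{Brew}).
∂π/∂P_{Aroma} = 138 − 4P_{Aroma} + P_{Brew} = 0 ⇒ P_{Aroma} = 34.5 + 0.25P_{Brew}.
By symmetry P_{Brew} = P_{Aroma}; substituting into the reaction function, 0.75P_{Aroma} = 34.5 and P_{Aroma} = 46.
q_{Aroma} = 96 − 2·46 + 46 = 50.
Profit = (46 − 21)·50 = 1250.

1250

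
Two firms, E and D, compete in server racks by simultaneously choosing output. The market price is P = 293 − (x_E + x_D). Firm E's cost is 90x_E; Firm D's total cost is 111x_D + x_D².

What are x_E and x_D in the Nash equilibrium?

90, 23

Firm E's profit: π = x_E(293 − (x_E + x_D)) − 90x_E.
∂π/∂x_E = 203 − 2x_E − x_D = 0, so x_E = 101.5 − 0.5x_D.
For D: ∂π/∂x_D = 182 − 4x_D − x_E = 0 ⇒ x_D = 45.5 − 0.25x_E.
Substituting the second reaction function into the first: x_E = 101.5 − 0.5(45.5 − 0.25x_E), which gives 0.875x_E = 78.75 ⇒ x_E = 90.
Then x_D = 45.5 − 0.25·90 = 23.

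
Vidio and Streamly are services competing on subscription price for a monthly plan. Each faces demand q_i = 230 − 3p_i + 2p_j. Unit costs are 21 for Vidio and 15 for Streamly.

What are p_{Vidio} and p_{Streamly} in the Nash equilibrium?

Vidio's profit: π = (p_{Vidio} − 21)(230 − 3p_{Vidio} + 2p_{Streamly}).
∂π/∂p_{Vidio} = 293 − 6p_{Vidio} + 2p_{Streamly} = 0 ⇒ p_{Vidio} = 293/6 + (1/3)p_{Streamly}.
Similarly p_{Streamly} = 275/6 + (1/3)p_{Vidio}.
Substituting the second reaction function into the first: p_{Vidio} = 293/6 + (1/3)(275/6 + (1/3)p_{Vidio}), which gives (8/9)p_{Vidio} = 577/9 ⇒ p_{Vidio} = 72.125.
Then p_{Streamly} = 275/6 + (1/3)·72.125 = 69.875.

72.125, 69.875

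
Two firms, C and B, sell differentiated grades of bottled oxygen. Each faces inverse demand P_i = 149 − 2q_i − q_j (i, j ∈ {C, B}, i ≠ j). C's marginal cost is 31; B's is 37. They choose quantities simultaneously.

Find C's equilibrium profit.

1152

Firm C's profit: π = q_C(149 − 2q_C − q_B) − 31q_C.
∂π/∂q_C = 118 − 4q_C − q_B = 0 ⇒ q_C = 29.5 − 0.25q_B.
Similarly q_B = 28 − 0.25q_C.
Substituting the second reaction function into the first: q_C = 29.5 − 0.25(28 − 0.25q_C), which gives 0.9375q_C = 22.5 ⇒ q_C = 24.
Then q_B = 28 − 0.25·24 = 22.
P_C = 149 − 2·24 − 22 = 79.
Profit = (79 − 31)·24 = 1152.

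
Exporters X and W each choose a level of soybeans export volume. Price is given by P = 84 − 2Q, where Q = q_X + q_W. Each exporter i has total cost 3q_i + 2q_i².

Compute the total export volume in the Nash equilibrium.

16.2

Exporter X's profit: π = q_X(84 − 2(q_X + q_W)) − 3q_X − 2q_X².
∂π/∂q_X = 81 − 8q_X − 2q_W = 0, so q_X = 10.125 − 0.25q_W.
By symmetry q_W = q_X; substituting into the reaction function, 1.25q_X = 10.125 and q_X = 8.1.
Total export volume: 8.1 + 8.1 = 16.2.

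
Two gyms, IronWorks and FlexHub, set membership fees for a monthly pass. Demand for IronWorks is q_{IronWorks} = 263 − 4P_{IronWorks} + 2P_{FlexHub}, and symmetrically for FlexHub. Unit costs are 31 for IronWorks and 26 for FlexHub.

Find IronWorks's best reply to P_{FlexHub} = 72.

66.375

IronWorks's profit: π = (P_{IronWorks} − 31)(263 − 4P_{IronWorks} + 2P_{FlexHub}).
∂π/∂P_{IronWorks} = 387 − 8P_{IronWorks} + 2P_{FlexHub} = 0 ⇒ P_{IronWorks} = 48.375 + 0.25P_{FlexHub}.
At P_{FlexHub} = 72: P_{IronWorks} = 48.375 + 0.25·72 = 66.375.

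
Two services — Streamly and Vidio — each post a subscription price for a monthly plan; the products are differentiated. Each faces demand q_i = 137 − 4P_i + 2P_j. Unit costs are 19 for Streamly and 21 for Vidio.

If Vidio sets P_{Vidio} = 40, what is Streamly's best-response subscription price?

36.625

Streamly's profit: π = (P_{Streamly} − 19)(137 − 4P_{Streamly} + 2P_{Vidio}).
∂π/∂P_{Streamly} = 213 − 8P_{Streamly} + 2P_{Vidio} = 0 ⇒ P_{Streamly} = 26.625 + 0.25P_{Vidio}.
At P_{Vidio} = 40: P_{Streamly} = 26.625 + 0.25·40 = 36.625.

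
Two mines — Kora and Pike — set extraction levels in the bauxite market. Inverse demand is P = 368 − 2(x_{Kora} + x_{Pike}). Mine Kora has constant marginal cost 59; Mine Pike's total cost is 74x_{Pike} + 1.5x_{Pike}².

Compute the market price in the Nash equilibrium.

190.25

Mine Kora's profit: π = x_{Kora}(368 − 2(x_{Kora} + x_{Pike})) − 59x_{Kora}.
∂π/∂x_{Kora} = 309 − 4x_{Kora} − 2x_{Pike} = 0, so x_{Kora} = 77.25 − 0.5x_{Pike}.
For Pike: ∂π/∂x_{Pike} = 294 − 7x_{Pike} − 2x_{Kora} = 0 ⇒ x_{Pike} = 42 − (2/7)x_{Kora}.
Substituting the second reaction function into the first: x_{Kora} = 77.25 − 0.5(42 − (2/7)x_{Kora}), which gives (6/7)x_{Kora} = 56.25 ⇒ x_{Kora} = 65.625.
Then x_{Pike} = 42 − (2/7)·65.625 = 23.25.
Equilibrium price: P = 368 − 2·88.875 = 190.25.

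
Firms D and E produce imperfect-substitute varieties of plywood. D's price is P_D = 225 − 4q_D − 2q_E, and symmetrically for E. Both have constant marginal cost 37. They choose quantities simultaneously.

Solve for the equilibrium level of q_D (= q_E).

Firm D's profit: π = q_D(225 − 4q_D − 2q_E) − 37q_D.
∂π/∂q_D = 188 − 8q_D − 2q_E = 0 ⇒ q_D = 23.5 − 0.25q_E.
The game is symmetric, so in equilibrium q_E = q_D: the reaction function gives 1.25q_D = 23.5, hence q_D = 18.8.

18.8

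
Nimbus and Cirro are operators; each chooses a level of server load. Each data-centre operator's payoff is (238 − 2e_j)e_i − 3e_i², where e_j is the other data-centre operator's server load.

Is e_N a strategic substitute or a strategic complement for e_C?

Nimbus's payoff is (238 − 2e_C)e_N − 3e_N².
∂π/∂e_N = 238 − 2e_C − 6e_N = 0, so e_N = 119/3 − (1/3)e_C.
The best-response slope de_N/de_C = −1/3 < 0: the reaction function is downward-sloping, so the choices are strategic substitutes.

strategic substitutes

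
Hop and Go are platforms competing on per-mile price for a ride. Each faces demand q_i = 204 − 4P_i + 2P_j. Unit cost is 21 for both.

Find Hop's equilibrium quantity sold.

108

Hop's profit: π = (P_{Hop} − 21)(204 − 4P_{Hop} + 2P_{Go}).
∂π/∂P_{Hop} = 288 − 8P_{Hop} + 2P_{Go} = 0 ⇒ P_{Hop} = 36 + 0.25P_{Go}.
Setting P_{Hop} = P_{Go} in the reaction function: P_{Hop} = 36 + 0.25P_{Hop}, so P_{Hop} = 36 / 0.75 = 48.
q_{Hop} = 204 − 4·48 + 2·48 = 108.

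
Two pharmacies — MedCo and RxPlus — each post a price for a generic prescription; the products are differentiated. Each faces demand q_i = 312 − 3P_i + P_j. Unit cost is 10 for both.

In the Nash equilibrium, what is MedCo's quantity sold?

175.2

MedCo's profit: π = (P_{MedCo} − 10)(312 − 3P_{MedCo} + P_{RxPlus}).
∂π/∂P_{MedCo} = 342 − 6P_{MedCo} + P_{RxPlus} = 0 ⇒ P_{MedCo} = 57 + (1/6)P_{RxPlus}.
Setting P_{MedCo} = P_{RxPlus} in the reaction function: P_{MedCo} = 57 + (1/6)P_{MedCo}, so P_{MedCo} = 57 / (5/6) = 68.4.
q_{MedCo} = 312 − 3·68.4 + 68.4 = 175.2.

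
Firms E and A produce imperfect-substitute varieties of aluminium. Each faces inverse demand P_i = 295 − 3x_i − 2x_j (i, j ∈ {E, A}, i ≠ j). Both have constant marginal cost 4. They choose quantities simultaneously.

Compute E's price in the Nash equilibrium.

Firm E's profit: π = x_E(295 − 3x_E − 2x_A) − 4x_E.
∂π/∂x_E = 291 − 6x_E − 2x_A = 0 ⇒ x_E = 48.5 − (1/3)x_A.
Setting x_E = x_A in the reaction function: x_E = 48.5 − (1/3)x_E, so x_E = 48.5 / (4/3) = 36.375.
P_E = 295 − 3·36.375 − 2·36.375 = 113.125.

113.125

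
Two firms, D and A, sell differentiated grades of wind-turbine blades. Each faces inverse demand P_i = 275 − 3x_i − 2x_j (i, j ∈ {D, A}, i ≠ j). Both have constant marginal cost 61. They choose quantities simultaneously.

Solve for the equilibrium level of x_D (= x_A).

Firm D's profit: π = x_D(275 − 3x_D − 2x_A) − 61x_D.
∂π/∂x_D = 214 − 6x_D − 2x_A = 0 ⇒ x_D = 107/3 − (1/3)x_A.
By symmetry x_A = x_D; substituting into the reaction function, (4/3)x_D = 107/3 and x_D = 26.75.

26.75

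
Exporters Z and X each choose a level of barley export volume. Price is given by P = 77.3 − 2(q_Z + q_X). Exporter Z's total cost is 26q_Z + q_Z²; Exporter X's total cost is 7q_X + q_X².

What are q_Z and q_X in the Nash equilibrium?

5.225, 9.975

Exporter Z's profit: π = q_Z(77.3 − 2(q_Z + q_X)) − 26q_Z − q_Z².
∂π/∂q_Z = 51.3 − 6q_Z − 2q_X = 0, so q_Z = 8.55 − (1/3)q_X.
By the same steps for X: q_X = 703/60 − (1/3)q_Z.
Substituting the second reaction function into the first: q_Z = 8.55 − (1/3)(703/60 − (1/3)q_Z), which gives (8/9)q_Z = 209/45 ⇒ q_Z = 5.225.
Then q_X = 703/60 − (1/3)·5.225 = 9.975.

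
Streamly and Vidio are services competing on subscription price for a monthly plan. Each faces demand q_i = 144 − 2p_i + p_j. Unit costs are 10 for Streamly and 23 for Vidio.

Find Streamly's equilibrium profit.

Streamly's profit: π = (p_{Streamly} − 10)(144 − 2p_{Streamly} + p_{Vidio}).
∂π/∂p_{Streamly} = 164 − 4p_{Streamly} + p_{Vidio} = 0 ⇒ p_{Streamly} = 41 + 0.25p_{Vidio}.
Similarly p_{Vidio} = 47.5 + 0.25p_{Streamly}.
Solving the two reaction functions simultaneously: (1 − (0.25)(0.25))p_{Streamly} = 41 + 0.25·47.5, so 0.9375p_{Streamly} = 52.875 and p_{Streamly} = 56.4.
Then p_{Vidio} = 47.5 + 0.25·56.4 = 61.6.
q_{Streamly} = 144 − 2·56.4 + 61.6 = 92.8.
Profit = (56.4 − 10)·92.8 = 4305.92.

4305.92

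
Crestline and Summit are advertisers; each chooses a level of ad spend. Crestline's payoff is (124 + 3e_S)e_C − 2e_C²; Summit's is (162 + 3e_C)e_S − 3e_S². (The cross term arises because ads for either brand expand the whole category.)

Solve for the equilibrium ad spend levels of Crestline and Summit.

82, 68

Expanding Crestline's payoff: 124e_C + 3e_Se_C − 2e_C².
∂π/∂e_C = 124 + 3e_S − 4e_C = 0, so e_C = 31 + 0.75e_S.
Likewise for Summit: e_S = 27 + 0.5e_C.
Solving the two reaction functions simultaneously: (1 − (0.75)(0.5))e_C = 31 + 0.75·27, so 0.625e_C = 51.25 and e_C = 82.
Then e_S = 27 + 0.5·82 = 68.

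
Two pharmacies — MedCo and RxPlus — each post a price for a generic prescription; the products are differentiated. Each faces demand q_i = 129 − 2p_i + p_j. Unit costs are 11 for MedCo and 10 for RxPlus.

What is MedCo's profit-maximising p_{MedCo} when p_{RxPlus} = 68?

MedCo's profit: π = (p_{MedCo} − 11)(129 − 2p_{MedCo} + p_{RxPlus}).
∂π/∂p_{MedCo} = 151 − 4p_{MedCo} + p_{RxPlus} = 0 ⇒ p_{MedCo} = 37.75 + 0.25p_{RxPlus}.
At p_{RxPlus} = 68: p_{MedCo} = 37.75 + 0.25·68 = 54.75.

54.75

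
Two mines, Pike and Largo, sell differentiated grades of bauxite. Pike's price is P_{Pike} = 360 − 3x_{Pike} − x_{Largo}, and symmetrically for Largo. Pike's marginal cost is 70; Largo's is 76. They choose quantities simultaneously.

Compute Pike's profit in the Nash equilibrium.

5191.68

Mine Pike's profit: π = x_{Pike}(360 − 3x_{Pike} − x_{Largo}) − 70x_{Pike}.
∂π/∂x_{Pike} = 290 − 6x_{Pike} − x_{Largo} = 0 ⇒ x_{Pike} = 145/3 − (1/6)x_{Largo}.
Similarly x_{Largo} = 142/3 − (1/6)x_{Pike}.
Plugging x_{Largo} into Pike's best response: x_{Pike} = 145/3 − (1/6)(142/3 − (1/6)x_{Pike}) ⇒ (35/36)x_{Pike} = 364/9, so x_{Pike} = 41.6.
Then x_{Largo} = 142/3 − (1/6)·41.6 = 40.4.
P_{Pike} = 360 − 3·41.6 − 40.4 = 194.8.
Profit = (194.8 − 70)·41.6 = 5191.68.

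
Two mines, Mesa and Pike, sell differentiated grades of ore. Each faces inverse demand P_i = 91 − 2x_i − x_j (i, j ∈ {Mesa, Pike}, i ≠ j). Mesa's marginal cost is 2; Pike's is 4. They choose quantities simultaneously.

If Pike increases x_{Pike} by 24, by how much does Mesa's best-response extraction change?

Mine Mesa's profit: π = x_{Mesa}(91 − 2x_{Mesa} − x_{Pike}) − 2x_{Mesa}.
∂π/∂x_{Mesa} = 89 − 4x_{Mesa} − x_{Pike} = 0 ⇒ x_{Mesa} = 22.25 − 0.25x_{Pike}.
The reaction-function slope is −0.25, so a 24-unit rise in x_{Pike} moves x_{Mesa} by −0.25 × 24 = −6. Mesa's best response falls — the actions are strategic substitutes.

-6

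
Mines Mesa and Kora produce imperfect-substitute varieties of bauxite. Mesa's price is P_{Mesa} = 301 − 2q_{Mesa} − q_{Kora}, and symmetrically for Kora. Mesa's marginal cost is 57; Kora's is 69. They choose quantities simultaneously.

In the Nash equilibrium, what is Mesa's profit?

4920.32

Mine Mesa's profit: π = q_{Mesa}(301 − 2q_{Mesa} − q_{Kora}) − 57q_{Mesa}.
∂π/∂q_{Mesa} = 244 − 4q_{Mesa} − q_{Kora} = 0 ⇒ q_{Mesa} = 61 − 0.25q_{Kora}.
Similarly q_{Kora} = 58 − 0.25q_{Mesa}.
Solving the two reaction functions simultaneously: (1 − (−0.25)(−0.25))q_{Mesa} = 61 − 0.25·58, so 0.9375q_{Mesa} = 46.5 and q_{Mesa} = 49.6.
Then q_{Kora} = 58 − 0.25·49.6 = 45.6.
P_{Mesa} = 301 − 2·49.6 − 45.6 = 156.2.
Profit = (156.2 − 57)·49.6 = 4920.32.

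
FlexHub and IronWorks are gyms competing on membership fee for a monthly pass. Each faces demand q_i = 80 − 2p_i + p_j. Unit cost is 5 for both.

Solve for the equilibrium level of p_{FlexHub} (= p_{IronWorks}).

30

FlexHub's profit: π = (p_{FlexHub} − 5)(80 − 2p_{FlexHub} + p_{IronWorks}).
∂π/∂p_{FlexHub} = 90 − 4p_{FlexHub} + p_{IronWorks} = 0 ⇒ p_{FlexHub} = 22.5 + 0.25p_{IronWorks}.
The game is symmetric, so in equilibrium p_{IronWorks} = p_{FlexHub}: the reaction function gives 0.75p_{FlexHub} = 22.5, hence p_{FlexHub} = 30.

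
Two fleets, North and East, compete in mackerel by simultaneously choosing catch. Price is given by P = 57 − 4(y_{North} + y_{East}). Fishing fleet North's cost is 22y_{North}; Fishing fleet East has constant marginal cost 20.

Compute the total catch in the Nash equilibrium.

6

Fishing fleet North's profit: π = y_{North}(57 − 4(y_{North} + y_{East})) − 22y_{North}.
∂π/∂y_{North} = 35 − 8y_{North} − 4y_{East} = 0, so y_{North} = 4.375 − 0.5y_{East}.
By the same steps for East: y_{East} = 4.625 − 0.5y_{North}.
Substituting the second reaction function into the first: y_{North} = 4.375 − 0.5(4.625 − 0.5y_{North}), which gives 0.75y_{North} = 2.0625 ⇒ y_{North} = 2.75.
Then y_{East} = 4.625 − 0.5·2.75 = 3.25.
Total catch: 2.75 + 3.25 = 6.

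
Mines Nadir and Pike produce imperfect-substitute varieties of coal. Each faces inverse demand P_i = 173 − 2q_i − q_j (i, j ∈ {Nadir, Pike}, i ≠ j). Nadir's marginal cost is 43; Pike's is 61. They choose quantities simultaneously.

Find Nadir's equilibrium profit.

1479.68

Mine Nadir's profit: π = q_{Nadir}(173 − 2q_{Nadir} − q_{Pike}) − 43q_{Nadir}.
∂π/∂q_{Nadir} = 130 − 4q_{Nadir} − q_{Pike} = 0 ⇒ q_{Nadir} = 32.5 − 0.25q_{Pike}.
Similarly q_{Pike} = 28 − 0.25q_{Nadir}.
Solving the two reaction functions simultaneously: (1 − (−0.25)(−0.25))q_{Nadir} = 32.5 − 0.25·28, so 0.9375q_{Nadir} = 25.5 and q_{Nadir} = 27.2.
Then q_{Pike} = 28 − 0.25·27.2 = 21.2.
P_{Nadir} = 173 − 2·27.2 − 21.2 = 97.4.
Profit = (97.4 − 43)·27.2 = 1479.68.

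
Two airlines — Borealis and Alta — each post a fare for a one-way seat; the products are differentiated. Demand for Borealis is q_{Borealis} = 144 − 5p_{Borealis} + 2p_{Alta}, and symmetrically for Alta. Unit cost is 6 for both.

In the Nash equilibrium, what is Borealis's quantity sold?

Borealis's profit: π = (p_{Borealis} − 6)(144 − 5p_{Borealis} + 2p_{Alta}).
∂π/∂p_{Borealis} = 174 − 10p_{Borealis} + 2p_{Alta} = 0 ⇒ p_{Borealis} = 17.4 + 0.2p_{Alta}.
Setting p_{Borealis} = p_{Alta} in the reaction function: p_{Borealis} = 17.4 + 0.2p_{Borealis}, so p_{Borealis} = 17.4 / 0.8 = 21.75.
q_{Borealis} = 144 − 5·21.75 + 2·21.75 = 78.75.

78.75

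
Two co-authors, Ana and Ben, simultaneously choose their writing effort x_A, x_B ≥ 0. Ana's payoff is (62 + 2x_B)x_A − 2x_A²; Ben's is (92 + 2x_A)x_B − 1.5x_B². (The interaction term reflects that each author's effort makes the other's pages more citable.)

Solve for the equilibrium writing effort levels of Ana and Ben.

Expanding Ana's payoff: 62x_A + 2x_Bx_A − 2x_A².
∂π/∂x_A = 62 + 2x_B − 4x_A = 0, so x_A = 15.5 + 0.5x_B.
Likewise for Ben: x_B = 92/3 + (2/3)x_A.
Solving the two reaction functions simultaneously: (1 − (0.5)(2/3))x_A = 15.5 + 0.5·(92/3), so (2/3)x_A = 185/6 and x_A = 46.25.
Then x_B = 92/3 + (2/3)·46.25 = 61.5.

46.25, 61.5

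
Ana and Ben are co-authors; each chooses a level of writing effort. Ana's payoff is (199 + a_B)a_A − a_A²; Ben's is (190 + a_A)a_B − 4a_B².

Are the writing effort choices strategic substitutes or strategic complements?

strategic complements

Expanding Ana's payoff: 199a_A + a_Ba_A − a_A².
∂π/∂a_A = 199 + a_B − 2a_A = 0, so a_A = 99.5 + 0.5a_B.
The best-response slope da_A/da_B = 0.5 > 0: the reaction function is upward-sloping, so the choices are strategic complements.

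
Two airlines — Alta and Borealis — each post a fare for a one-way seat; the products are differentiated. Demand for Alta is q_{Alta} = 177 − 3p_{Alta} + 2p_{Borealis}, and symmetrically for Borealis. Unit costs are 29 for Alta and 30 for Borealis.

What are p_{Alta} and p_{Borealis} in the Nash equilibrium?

Alta's profit: π = (p_{Alta} − 29)(177 − 3p_{Alta} + 2p_{Borealis}).
∂π/∂p_{Alta} = 264 − 6p_{Alta} + 2p_{Borealis} = 0 ⇒ p_{Alta} = 44 + (1/3)p_{Borealis}.
Similarly p_{Borealis} = 44.5 + (1/3)p_{Alta}.
Plugging p_{Borealis} into Alta's best response: p_{Alta} = 44 + (1/3)(44.5 + (1/3)p_{Alta}) ⇒ (8/9)p_{Alta} = 353/6, so p_{Alta} = 66.1875.
Then p_{Borealis} = 44.5 + (1/3)·66.1875 = 66.5625.

66.1875, 66.5625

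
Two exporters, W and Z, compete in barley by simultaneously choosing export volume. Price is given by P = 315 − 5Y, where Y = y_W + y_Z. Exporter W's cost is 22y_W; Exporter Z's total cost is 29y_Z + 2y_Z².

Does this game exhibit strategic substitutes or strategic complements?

strategic substitutes

Exporter W's profit: π = y_W(315 − 5(y_W + y_Z)) − 22y_W.
∂π/∂y_W = 293 − 10y_W − 5y_Z = 0, so y_W = 29.3 − 0.5y_Z.
The best-response slope dy_W/dy_Z = −0.5 < 0: the reaction function is downward-sloping, so the choices are strategic substitutes.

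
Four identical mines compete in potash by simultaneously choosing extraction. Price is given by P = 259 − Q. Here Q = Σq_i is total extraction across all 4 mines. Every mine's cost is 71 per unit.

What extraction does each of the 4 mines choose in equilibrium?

A representative mine's profit is π_i = q_i(259 − Q) − 71q_i, with Q = q_i + Σ_{j≠i} q_j.
First-order condition: 188 − 2q_i − Σ_{j≠i} q_j = 0.
With identical mines, set every q_j = q: then 188 − 2q − 3q = 0, i.e. q = 188/5 = 37.6.

37.6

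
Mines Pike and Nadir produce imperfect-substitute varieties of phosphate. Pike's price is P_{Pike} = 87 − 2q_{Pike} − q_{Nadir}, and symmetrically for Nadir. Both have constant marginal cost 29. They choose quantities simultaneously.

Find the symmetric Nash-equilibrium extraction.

Mine Pike's profit: π = q_{Pike}(87 − 2q_{Pike} − q_{Nadir}) − 29q_{Pike}.
∂π/∂q_{Pike} = 58 − 4q_{Pike} − q_{Nadir} = 0 ⇒ q_{Pike} = 14.5 − 0.25q_{Nadir}.
By symmetry q_{Nadir} = q_{Pike}; substituting into the reaction function, 1.25q_{Pike} = 14.5 and q_{Pike} = 11.6.

11.6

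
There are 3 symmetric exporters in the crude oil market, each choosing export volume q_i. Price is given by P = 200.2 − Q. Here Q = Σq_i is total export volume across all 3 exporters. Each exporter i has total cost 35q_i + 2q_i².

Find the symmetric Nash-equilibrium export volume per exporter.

20.65

A representative exporter's profit is π_i = q_i(200.2 − Q) − 35q_i − 2q_i², with Q = q_i + Σ_{j≠i} q_j.
First-order condition: 165.2 − 6q_i − Σ_{j≠i} q_j = 0.
With identical exporters, set every q_j = q: then 165.2 − 6q − 2q = 0, i.e. q = 165.2/8 = 20.65.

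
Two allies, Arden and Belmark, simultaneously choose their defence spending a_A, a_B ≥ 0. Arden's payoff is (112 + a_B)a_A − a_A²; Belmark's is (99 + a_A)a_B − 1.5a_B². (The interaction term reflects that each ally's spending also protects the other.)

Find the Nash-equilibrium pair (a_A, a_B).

87, 62

Expanding Arden's payoff: 112a_A + a_Ba_A − a_A².
∂π/∂a_A = 112 + a_B − 2a_A = 0, so a_A = 56 + 0.5a_B.
Likewise for Belmark: a_B = 33 + (1/3)a_A.
Plugging a_B into Arden's best response: a_A = 56 + 0.5(33 + (1/3)a_A) ⇒ (5/6)a_A = 72.5, so a_A = 87.
Then a_B = 33 + (1/3)·87 = 62.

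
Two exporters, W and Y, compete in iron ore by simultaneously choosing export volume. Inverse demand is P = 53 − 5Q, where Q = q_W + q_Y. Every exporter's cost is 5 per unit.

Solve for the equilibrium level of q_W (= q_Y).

3.2

Exporter W's profit: π = q_W(53 − 5(q_W + q_Y)) − 5q_W.
∂π/∂q_W = 48 − 10q_W − 5q_Y = 0, so q_W = 4.8 − 0.5q_Y.
By symmetry q_Y = q_W; substituting into the reaction function, 1.5q_W = 4.8 and q_W = 3.2.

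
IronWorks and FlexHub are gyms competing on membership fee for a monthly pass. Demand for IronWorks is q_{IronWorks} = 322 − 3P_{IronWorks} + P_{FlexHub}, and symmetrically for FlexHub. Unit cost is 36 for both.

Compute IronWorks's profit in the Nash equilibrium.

7500

IronWorks's profit: π = (P_{IronWorks} − 36)(322 − 3P_{IronWorks} + P_{FlexHub}).
∂π/∂P_{IronWorks} = 430 − 6P_{IronWorks} + P_{FlexHub} = 0 ⇒ P_{IronWorks} = 215/3 + (1/6)P_{FlexHub}.
By symmetry P_{FlexHub} = P_{IronWorks}; substituting into the reaction function, (5/6)P_{IronWorks} = 215/3 and P_{IronWorks} = 86.
q_{IronWorks} = 322 − 3·86 + 86 = 150.
Profit = (86 − 36)·150 = 7500.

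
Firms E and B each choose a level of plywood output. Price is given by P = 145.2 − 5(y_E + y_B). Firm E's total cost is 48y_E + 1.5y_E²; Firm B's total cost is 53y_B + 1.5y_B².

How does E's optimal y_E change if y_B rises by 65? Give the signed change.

Firm E's profit: π = y_E(145.2 − 5(y_E + y_B)) − 48y_E − 1.5y_E².
∂π/∂y_E = 97.2 − 13y_E − 5y_B = 0, so y_E = 486/65 − (5/13)y_B.
The reaction-function slope is −5/13, so a 65-unit rise in y_B moves y_E by −5/13 × 65 = −25. E's best response falls — the actions are strategic substitutes.

-25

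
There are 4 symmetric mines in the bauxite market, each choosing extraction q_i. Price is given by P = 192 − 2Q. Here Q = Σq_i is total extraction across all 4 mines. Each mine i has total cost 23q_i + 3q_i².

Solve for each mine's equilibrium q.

10.5625

A representative mine's profit is π_i = q_i(192 − 2Q) − 23q_i − 3q_i², with Q = q_i + Σ_{j≠i} q_j.
First-order condition: 169 − 10q_i − 2Σ_{j≠i} q_j = 0.
With identical mines, set every q_j = q: then 169 − 10q − 6q = 0, i.e. q = 169/16 = 10.5625.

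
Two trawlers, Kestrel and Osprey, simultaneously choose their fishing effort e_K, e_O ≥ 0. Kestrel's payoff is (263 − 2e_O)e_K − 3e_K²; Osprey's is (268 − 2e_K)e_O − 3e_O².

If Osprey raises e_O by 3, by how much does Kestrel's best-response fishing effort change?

Expanding Kestrel's payoff: 263e_K − 2e_Oe_K − 3e_K².
∂π/∂e_K = 263 − 2e_O − 6e_K = 0, so e_K = 263/6 − (1/3)e_O.
The reaction-function slope is −1/3, so a 3-unit rise in e_O moves e_K by −1/3 × 3 = −1. Kestrel's best response falls — the actions are strategic substitutes.

-1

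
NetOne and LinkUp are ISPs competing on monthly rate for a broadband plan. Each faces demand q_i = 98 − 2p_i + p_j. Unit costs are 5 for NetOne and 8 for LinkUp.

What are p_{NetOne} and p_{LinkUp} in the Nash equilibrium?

NetOne's profit: π = (p_{NetOne} − 5)(98 − 2p_{NetOne} + p_{LinkUp}).
∂π/∂p_{NetOne} = 108 − 4p_{NetOne} + p_{LinkUp} = 0 ⇒ p_{NetOne} = 27 + 0.25p_{LinkUp}.
Similarly p_{LinkUp} = 28.5 + 0.25p_{NetOne}.
Substituting the second reaction function into the first: p_{NetOne} = 27 + 0.25(28.5 + 0.25p_{NetOne}), which gives 0.9375p_{NetOne} = 34.125 ⇒ p_{NetOne} = 36.4.
Then p_{LinkUp} = 28.5 + 0.25·36.4 = 37.6.

36.4, 37.6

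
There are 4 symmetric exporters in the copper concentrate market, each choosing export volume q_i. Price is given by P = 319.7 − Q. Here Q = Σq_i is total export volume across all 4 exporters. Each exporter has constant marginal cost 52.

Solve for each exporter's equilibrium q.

53.54

A representative exporter's profit is π_i = q_i(319.7 − Q) − 52q_i, with Q = q_i + Σ_{j≠i} q_j.
First-order condition: 267.7 − 2q_i − Σ_{j≠i} q_j = 0.
Imposing symmetry (q_j = q for all j) turns Σ_{j≠i} q_j into 3q, so 267.7 = 5q and q = 53.54.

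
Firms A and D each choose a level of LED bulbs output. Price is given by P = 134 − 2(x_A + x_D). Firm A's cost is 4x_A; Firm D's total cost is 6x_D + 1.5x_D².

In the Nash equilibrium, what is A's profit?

Firm A's profit: π = x_A(134 − 2(x_A + x_D)) − 4x_A.
∂π/∂x_A = 130 − 4x_A − 2x_D = 0, so x_A = 32.5 − 0.5x_D.
For D: ∂π/∂x_D = 128 − 7x_D − 2x_A = 0 ⇒ x_D = 128/7 − (2/7)x_A.
Substituting the second reaction function into the first: x_A = 32.5 − 0.5(128/7 − (2/7)x_A), which gives (6/7)x_A = 327/14 ⇒ x_A = 27.25.
Then x_D = 128/7 − (2/7)·27.25 = 10.5.
Price P = 134 − 2·37.75 = 58.5.
A's profit: (58.5 − 4)·27.25 = 1485.125.

1485.125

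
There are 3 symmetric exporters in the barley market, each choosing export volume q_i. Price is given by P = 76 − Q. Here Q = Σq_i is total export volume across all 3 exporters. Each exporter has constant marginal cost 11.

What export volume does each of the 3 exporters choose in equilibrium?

16.25

A representative exporter's profit is π_i = q_i(76 − Q) − 11q_i, with Q = q_i + Σ_{j≠i} q_j.
First-order condition: 65 − 2q_i − Σ_{j≠i} q_j = 0.
With identical exporters, set every q_j = q: then 65 − 2q − 2q = 0, i.e. q = 65/4 = 16.25.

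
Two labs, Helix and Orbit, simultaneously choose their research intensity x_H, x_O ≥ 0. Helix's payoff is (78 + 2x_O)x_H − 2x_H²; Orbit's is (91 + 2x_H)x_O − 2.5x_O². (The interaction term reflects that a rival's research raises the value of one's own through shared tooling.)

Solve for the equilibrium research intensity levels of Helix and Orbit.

Expanding Helix's payoff: 78x_H + 2x_Ox_H − 2x_H².
∂π/∂x_H = 78 + 2x_O − 4x_H = 0, so x_H = 19.5 + 0.5x_O.
Likewise for Orbit: x_O = 18.2 + 0.4x_H.
Plugging x_O into Helix's best response: x_H = 19.5 + 0.5(18.2 + 0.4x_H) ⇒ 0.8x_H = 28.6, so x_H = 35.75.
Then x_O = 18.2 + 0.4·35.75 = 32.5.

35.75, 32.5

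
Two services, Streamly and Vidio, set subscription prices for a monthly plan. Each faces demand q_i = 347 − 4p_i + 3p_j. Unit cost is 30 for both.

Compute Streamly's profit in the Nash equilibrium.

Streamly's profit: π = (p_{Streamly} − 30)(347 − 4p_{Streamly} + 3p_{Vidio}).
∂π/∂p_{Streamly} = 467 − 8p_{Streamly} + 3p_{Vidio} = 0 ⇒ p_{Streamly} = 58.375 + 0.375p_{Vidio}.
Setting p_{Streamly} = p_{Vidio} in the reaction function: p_{Streamly} = 58.375 + 0.375p_{Streamly}, so p_{Streamly} = 58.375 / 0.625 = 93.4.
q_{Streamly} = 347 − 4·93.4 + 3·93.4 = 253.6.
Profit = (93.4 − 30)·253.6 = 16078.24.

16078.24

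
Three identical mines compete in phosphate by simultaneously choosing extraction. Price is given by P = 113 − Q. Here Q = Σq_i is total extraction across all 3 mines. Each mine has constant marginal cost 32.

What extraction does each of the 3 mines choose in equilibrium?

20.25

A representative mine's profit is π_i = q_i(113 − Q) − 32q_i, with Q = q_i + Σ_{j≠i} q_j.
First-order condition: 81 − 2q_i − Σ_{j≠i} q_j = 0.
With identical mines, set every q_j = q: then 81 − 2q − 2q = 0, i.e. q = 81/4 = 20.25.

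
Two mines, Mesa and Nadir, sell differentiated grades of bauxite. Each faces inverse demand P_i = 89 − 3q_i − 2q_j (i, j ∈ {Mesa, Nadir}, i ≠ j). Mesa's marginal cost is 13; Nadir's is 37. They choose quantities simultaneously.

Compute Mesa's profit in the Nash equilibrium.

Mine Mesa's profit: π = q_{Mesa}(89 − 3q_{Mesa} − 2q_{Nadir}) − 13q_{Mesa}.
∂π/∂q_{Mesa} = 76 − 6q_{Mesa} − 2q_{Nadir} = 0 ⇒ q_{Mesa} = 38/3 − (1/3)q_{Nadir}.
Similarly q_{Nadir} = 26/3 − (1/3)q_{Mesa}.
Substituting the second reaction function into the first: q_{Mesa} = 38/3 − (1/3)(26/3 − (1/3)q_{Mesa}), which gives (8/9)q_{Mesa} = 88/9 ⇒ q_{Mesa} = 11.
Then q_{Nadir} = 26/3 − (1/3)·11 = 5.
P_{Mesa} = 89 − 3·11 − 2·5 = 46.
Profit = (46 − 13)·11 = 363.

363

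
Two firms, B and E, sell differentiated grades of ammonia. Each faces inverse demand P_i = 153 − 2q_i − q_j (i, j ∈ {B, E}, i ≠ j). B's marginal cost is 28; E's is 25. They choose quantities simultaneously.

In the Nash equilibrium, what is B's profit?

1230.08

Firm B's profit: π = q_B(153 − 2q_B − q_E) − 28q_B.
∂π/∂q_B = 125 − 4q_B − q_E = 0 ⇒ q_B = 31.25 − 0.25q_E.
Similarly q_E = 32 − 0.25q_B.
Substituting the second reaction function into the first: q_B = 31.25 − 0.25(32 − 0.25q_B), which gives 0.9375q_B = 23.25 ⇒ q_B = 24.8.
Then q_E = 32 − 0.25·24.8 = 25.8.
P_B = 153 − 2·24.8 − 25.8 = 77.6.
Profit = (77.6 − 28)·24.8 = 1230.08.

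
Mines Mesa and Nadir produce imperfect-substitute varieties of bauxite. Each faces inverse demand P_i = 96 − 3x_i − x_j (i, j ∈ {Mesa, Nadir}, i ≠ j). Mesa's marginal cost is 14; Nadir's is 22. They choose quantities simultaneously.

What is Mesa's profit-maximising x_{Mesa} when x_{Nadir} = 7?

12.5

Mine Mesa's profit: π = x_{Mesa}(96 − 3x_{Mesa} − x_{Nadir}) − 14x_{Mesa}.
∂π/∂x_{Mesa} = 82 − 6x_{Mesa} − x_{Nadir} = 0 ⇒ x_{Mesa} = 41/3 − (1/6)x_{Nadir}.
At x_{Nadir} = 7: x_{Mesa} = 41/3 − (1/6)·7 = 12.5.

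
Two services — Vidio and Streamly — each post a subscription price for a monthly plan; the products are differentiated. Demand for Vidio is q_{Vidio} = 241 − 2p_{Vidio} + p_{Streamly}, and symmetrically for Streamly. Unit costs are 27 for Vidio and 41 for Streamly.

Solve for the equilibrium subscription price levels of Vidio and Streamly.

Vidio's profit: π = (p_{Vidio} − 27)(241 − 2p_{Vidio} + p_{Streamly}).
∂π/∂p_{Vidio} = 295 − 4p_{Vidio} + p_{Streamly} = 0 ⇒ p_{Vidio} = 73.75 + 0.25p_{Streamly}.
Similarly p_{Streamly} = 80.75 + 0.25p_{Vidio}.
Solving the two reaction functions simultaneously: (1 − (0.25)(0.25))p_{Vidio} = 73.75 + 0.25·80.75, so 0.9375p_{Vidio} = 93.9375 and p_{Vidio} = 100.2.
Then p_{Streamly} = 80.75 + 0.25·100.2 = 105.8.

100.2, 105.8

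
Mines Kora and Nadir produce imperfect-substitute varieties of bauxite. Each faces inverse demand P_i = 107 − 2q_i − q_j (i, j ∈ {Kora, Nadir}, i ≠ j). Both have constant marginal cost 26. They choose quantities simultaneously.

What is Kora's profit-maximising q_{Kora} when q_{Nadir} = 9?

Mine Kora's profit: π = q_{Kora}(107 − 2q_{Kora} − q_{Nadir}) − 26q_{Kora}.
∂π/∂q_{Kora} = 81 − 4q_{Kora} − q_{Nadir} = 0 ⇒ q_{Kora} = 20.25 − 0.25q_{Nadir}.
At q_{Nadir} = 9: q_{Kora} = 20.25 − 0.25·9 = 18.

18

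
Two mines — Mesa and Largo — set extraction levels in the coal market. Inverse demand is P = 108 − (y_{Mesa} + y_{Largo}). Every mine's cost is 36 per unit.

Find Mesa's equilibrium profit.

Mine Mesa's profit: π = y_{Mesa}(108 − (y_{Mesa} + y_{Largo})) − 36y_{Mesa}.
∂π/∂y_{Mesa} = 72 − 2y_{Mesa} − y_{Largo} = 0, so y_{Mesa} = 36 − 0.5y_{Largo}.
The game is symmetric, so in equilibrium y_{Largo} = y_{Mesa}: the reaction function gives 1.5y_{Mesa} = 36, hence y_{Mesa} = 24.
Price P = 108 − 48 = 60.
Mesa's profit: (60 − 36)·24 = 576.

576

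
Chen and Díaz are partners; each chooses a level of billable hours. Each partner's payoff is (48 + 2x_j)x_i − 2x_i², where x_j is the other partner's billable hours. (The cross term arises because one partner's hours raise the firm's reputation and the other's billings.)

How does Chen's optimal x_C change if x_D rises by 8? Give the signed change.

4

Chen's payoff is (48 + 2x_D)x_C − 2x_C².
∂π/∂x_C = 48 + 2x_D − 4x_C = 0, so x_C = 12 + 0.5x_D.
The reaction-function slope is 0.5, so an 8-unit rise in x_D moves x_C by 0.5 × 8 = 4. Chen's best response rises — the actions are strategic complements.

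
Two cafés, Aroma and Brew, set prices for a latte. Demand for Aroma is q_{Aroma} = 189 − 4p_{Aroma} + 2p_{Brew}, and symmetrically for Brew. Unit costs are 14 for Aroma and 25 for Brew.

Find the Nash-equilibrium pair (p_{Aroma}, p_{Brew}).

Aroma's profit: π = (p_{Aroma} − 14)(189 − 4p_{Aroma} + 2p_{Brew}).
∂π/∂p_{Aroma} = 245 − 8p_{Aroma} + 2p_{Brew} = 0 ⇒ p_{Aroma} = 30.625 + 0.25p_{Brew}.
Similarly p_{Brew} = 36.125 + 0.25p_{Aroma}.
Solving the two reaction functions simultaneously: (1 − (0.25)(0.25))p_{Aroma} = 30.625 + 0.25·36.125, so 0.9375p_{Aroma} = 1269/32 and p_{Aroma} = 42.3.
Then p_{Brew} = 36.125 + 0.25·42.3 = 46.7.

42.3, 46.7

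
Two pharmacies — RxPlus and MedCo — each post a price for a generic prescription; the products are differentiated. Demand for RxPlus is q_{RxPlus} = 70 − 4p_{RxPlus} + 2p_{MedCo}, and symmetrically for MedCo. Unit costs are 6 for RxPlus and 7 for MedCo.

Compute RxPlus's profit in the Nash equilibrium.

384.16

RxPlus's profit: π = (p_{RxPlus} − 6)(70 − 4p_{RxPlus} + 2p_{MedCo}).
∂π/∂p_{RxPlus} = 94 − 8p_{RxPlus} + 2p_{MedCo} = 0 ⇒ p_{RxPlus} = 11.75 + 0.25p_{MedCo}.
Similarly p_{MedCo} = 12.25 + 0.25p_{RxPlus}.
Substituting the second reaction function into the first: p_{RxPlus} = 11.75 + 0.25(12.25 + 0.25p_{RxPlus}), which gives 0.9375p_{RxPlus} = 14.8125 ⇒ p_{RxPlus} = 15.8.
Then p_{MedCo} = 12.25 + 0.25·15.8 = 16.2.
q_{RxPlus} = 70 − 4·15.8 + 2·16.2 = 39.2.
Profit = (15.8 − 6)·39.2 = 384.16.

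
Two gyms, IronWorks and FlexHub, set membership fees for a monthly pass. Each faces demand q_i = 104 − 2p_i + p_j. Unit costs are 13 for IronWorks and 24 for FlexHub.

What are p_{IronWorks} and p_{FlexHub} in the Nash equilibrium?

IronWorks's profit: π = (p_{IronWorks} − 13)(104 − 2p_{IronWorks} + p_{FlexHub}).
∂π/∂p_{IronWorks} = 130 − 4p_{IronWorks} + p_{FlexHub} = 0 ⇒ p_{IronWorks} = 32.5 + 0.25p_{FlexHub}.
Similarly p_{FlexHub} = 38 + 0.25p_{IronWorks}.
Substituting the second reaction function into the first: p_{IronWorks} = 32.5 + 0.25(38 + 0.25p_{IronWorks}), which gives 0.9375p_{IronWorks} = 42 ⇒ p_{IronWorks} = 44.8.
Then p_{FlexHub} = 38 + 0.25·44.8 = 49.2.

44.8, 49.2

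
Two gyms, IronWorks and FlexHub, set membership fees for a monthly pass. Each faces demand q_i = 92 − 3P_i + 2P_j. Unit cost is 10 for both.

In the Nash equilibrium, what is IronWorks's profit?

1260.75

IronWorks's profit: π = (P_{IronWorks} − 10)(92 − 3P_{IronWorks} + 2P_{FlexHub}).
∂π/∂P_{IronWorks} = 122 − 6P_{IronWorks} + 2P_{FlexHub} = 0 ⇒ P_{IronWorks} = 61/3 + (1/3)P_{FlexHub}.
Setting P_{IronWorks} = P_{FlexHub} in the reaction function: P_{IronWorks} = 61/3 + (1/3)P_{IronWorks}, so P_{IronWorks} = (61/3) / (2/3) = 30.5.
q_{IronWorks} = 92 − 3·30.5 + 2·30.5 = 61.5.
Profit = (30.5 − 10)·61.5 = 1260.75.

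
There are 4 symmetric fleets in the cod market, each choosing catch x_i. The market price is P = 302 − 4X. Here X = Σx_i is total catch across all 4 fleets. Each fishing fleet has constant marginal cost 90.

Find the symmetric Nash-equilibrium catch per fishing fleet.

A representative fishing fleet's profit is π_i = x_i(302 − 4X) − 90x_i, with X = x_i + Σ_{j≠i} x_j.
First-order condition: 212 − 8x_i − 4Σ_{j≠i} x_j = 0.
In a symmetric equilibrium every fishing fleet chooses the same x, so Σ_{j≠i} x_j = 3x. The condition becomes 212 − 20x = 0, giving x = 212/20 = 10.6.

10.6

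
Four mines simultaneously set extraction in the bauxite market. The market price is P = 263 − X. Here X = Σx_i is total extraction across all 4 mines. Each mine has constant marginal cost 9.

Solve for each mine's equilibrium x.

50.8

A representative mine's profit is π_i = x_i(263 − X) − 9x_i, with X = x_i + Σ_{j≠i} x_j.
First-order condition: 254 − 2x_i − Σ_{j≠i} x_j = 0.
Imposing symmetry (x_j = x for all j) turns Σ_{j≠i} x_j into 3x, so 254 = 5x and x = 50.8.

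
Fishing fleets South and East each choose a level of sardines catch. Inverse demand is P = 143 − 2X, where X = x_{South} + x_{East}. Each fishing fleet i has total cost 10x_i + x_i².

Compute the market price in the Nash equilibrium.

Fishing fleet South's profit: π = x_{South}(143 − 2(x_{South} + x_{East})) − 10x_{South} − x_{South}².
∂π/∂x_{South} = 133 − 6x_{South} − 2x_{East} = 0, so x_{South} = 133/6 − (1/3)x_{East}.
Setting x_{South} = x_{East} in the reaction function: x_{South} = 133/6 − (1/3)x_{South}, so x_{South} = (133/6) / (4/3) = 16.625.
Equilibrium price: P = 143 − 2·33.25 = 76.5.

76.5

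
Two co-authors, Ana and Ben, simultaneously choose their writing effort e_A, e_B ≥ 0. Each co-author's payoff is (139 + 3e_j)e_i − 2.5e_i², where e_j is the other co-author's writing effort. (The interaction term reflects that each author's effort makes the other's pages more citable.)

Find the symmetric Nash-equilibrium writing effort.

Ana's payoff is (139 + 3e_B)e_A − 2.5e_A².
∂π/∂e_A = 139 + 3e_B − 5e_A = 0, so e_A = 27.8 + 0.6e_B.
The game is symmetric, so in equilibrium e_B = e_A: the reaction function gives 0.4e_A = 27.8, hence e_A = 69.5.

69.5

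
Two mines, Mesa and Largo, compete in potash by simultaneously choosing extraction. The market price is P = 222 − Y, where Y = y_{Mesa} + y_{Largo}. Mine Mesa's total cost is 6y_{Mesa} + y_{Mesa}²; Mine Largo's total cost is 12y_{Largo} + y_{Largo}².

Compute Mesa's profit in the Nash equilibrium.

3801.92

Mine Mesa's profit: π = y_{Mesa}(222 − (y_{Mesa} + y_{Largo})) − 6y_{Mesa} − y_{Mesa}².
∂π/∂y_{Mesa} = 216 − 4y_{Mesa} − y_{Largo} = 0, so y_{Mesa} = 54 − 0.25y_{Largo}.
By the same steps for Largo: y_{Largo} = 52.5 − 0.25y_{Mesa}.
Plugging y_{Largo} into Mesa's best response: y_{Mesa} = 54 − 0.25(52.5 − 0.25y_{Mesa}) ⇒ 0.9375y_{Mesa} = 40.875, so y_{Mesa} = 43.6.
Then y_{Largo} = 52.5 − 0.25·43.6 = 41.6.
Price P = 222 − 85.2 = 136.8.
Mesa's profit: (136.8 − 6)·43.6 − (43.6)² = 3801.92.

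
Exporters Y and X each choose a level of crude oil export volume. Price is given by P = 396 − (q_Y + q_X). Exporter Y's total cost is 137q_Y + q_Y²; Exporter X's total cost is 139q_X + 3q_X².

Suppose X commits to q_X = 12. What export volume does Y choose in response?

Exporter Y's profit: π = q_Y(396 − (q_Y + q_X)) − 137q_Y − q_Y².
∂π/∂q_Y = 259 − 4q_Y − q_X = 0, so q_Y = 64.75 − 0.25q_X.
At q_X = 12: q_Y = 64.75 − 0.25·12 = 61.75.

61.75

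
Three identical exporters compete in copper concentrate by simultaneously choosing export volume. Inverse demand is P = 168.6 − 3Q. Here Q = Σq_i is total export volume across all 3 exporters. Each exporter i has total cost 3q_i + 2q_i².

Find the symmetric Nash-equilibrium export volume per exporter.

10.35

A representative exporter's profit is π_i = q_i(168.6 − 3Q) − 3q_i − 2q_i², with Q = q_i + Σ_{j≠i} q_j.
First-order condition: 165.6 − 10q_i − 3Σ_{j≠i} q_j = 0.
With identical exporters, set every q_j = q: then 165.6 − 10q − 6q = 0, i.e. q = 165.6/16 = 10.35.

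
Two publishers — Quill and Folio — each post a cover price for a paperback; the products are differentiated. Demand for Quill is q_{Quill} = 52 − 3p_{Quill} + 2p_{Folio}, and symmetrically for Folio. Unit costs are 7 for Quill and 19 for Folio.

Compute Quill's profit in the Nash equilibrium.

546.75

Quill's profit: π = (p_{Quill} − 7)(52 − 3p_{Quill} + 2p_{Folio}).
∂π/∂p_{Quill} = 73 − 6p_{Quill} + 2p_{Folio} = 0 ⇒ p_{Quill} = 73/6 + (1/3)p_{Folio}.
Similarly p_{Folio} = 109/6 + (1/3)p_{Quill}.
Solving the two reaction functions simultaneously: (1 − (1/3)(1/3))p_{Quill} = 73/6 + (1/3)·(109/6), so (8/9)p_{Quill} = 164/9 and p_{Quill} = 20.5.
Then p_{Folio} = 109/6 + (1/3)·20.5 = 25.
q_{Quill} = 52 − 3·20.5 + 2·25 = 40.5.
Profit = (20.5 − 7)·40.5 = 546.75.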